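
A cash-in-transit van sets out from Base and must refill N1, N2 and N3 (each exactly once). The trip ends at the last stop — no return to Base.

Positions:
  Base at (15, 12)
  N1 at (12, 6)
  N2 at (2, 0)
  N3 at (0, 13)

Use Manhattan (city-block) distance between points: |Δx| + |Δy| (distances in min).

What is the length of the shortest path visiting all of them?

40 min — the minimum one-way total.

There are 3! = 6 possible orderings.
Base → N1 → N2 → N3: 9+16+15 = 40
Base → N1 → N3 → N2: 9+19+15 = 43
Base → N2 → N1 → N3: 25+16+19 = 60
Base → N2 → N3 → N1: 25+15+19 = 59
Base → N3 → N1 → N2: 16+19+16 = 51
Base → N3 → N2 → N1: 16+15+16 = 47
The minimum is 40.
One shortest path: Base → N1 → N2 → N3.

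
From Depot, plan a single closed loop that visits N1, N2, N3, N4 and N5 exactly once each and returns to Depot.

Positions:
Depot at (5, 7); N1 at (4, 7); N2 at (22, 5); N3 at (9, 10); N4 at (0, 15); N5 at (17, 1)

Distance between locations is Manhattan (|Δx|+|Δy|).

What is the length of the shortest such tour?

With 5 stops there are 5!/2 = 60 distinct round trips (a route and its reverse cost the same).
Depot - N1 - N2 - N3 - N4 - N5 - Depot: 1+20+18+14+31+18 = 102
Depot - N1 - N2 - N3 - N5 - N4 - Depot: 1+20+18+17+31+13 = 100
Depot - N1 - N2 - N4 - N3 - N5 - Depot: 1+20+32+14+17+18 = 102
Depot - N1 - N2 - N4 - N5 - N3 - Depot: 1+20+32+31+17+7 = 108
Depot - N1 - N2 - N5 - N3 - N4 - Depot: 1+20+9+17+14+13 = 74
Depot - N1 - N2 - N5 - N4 - N3 - Depot: 1+20+9+31+14+7 = 82
Depot - N1 - N3 - N2 - N4 - N5 - Depot: 1+8+18+32+31+18 = 108
Depot - N1 - N3 - N2 - N5 - N4 - Depot: 1+8+18+9+31+13 = 80
Depot - N1 - N3 - N4 - N2 - N5 - Depot: 1+8+14+32+9+18 = 82
Depot - N1 - N3 - N4 - N5 - N2 - Depot: 1+8+14+31+9+19 = 82
Depot - N1 - N3 - N5 - N2 - N4 - Depot: 1+8+17+9+32+13 = 80
Depot - N1 - N3 - N5 - N4 - N2 - Depot: 1+8+17+31+32+19 = 108
Depot - N1 - N4 - N2 - N3 - N5 - Depot: 1+12+32+18+17+18 = 98
Depot - N1 - N4 - N2 - N5 - N3 - Depot: 1+12+32+9+17+7 = 78
… (46 more)
Depot - N1 - N4 - N3 - N2 - N5 - Depot: 1+12+14+18+9+18 = 72  ← best
The minimum is 72.
One optimal route: Depot → N1 → N4 → N3 → N2 → N5 → Depot (or its reverse).

Shortest round trip = 72.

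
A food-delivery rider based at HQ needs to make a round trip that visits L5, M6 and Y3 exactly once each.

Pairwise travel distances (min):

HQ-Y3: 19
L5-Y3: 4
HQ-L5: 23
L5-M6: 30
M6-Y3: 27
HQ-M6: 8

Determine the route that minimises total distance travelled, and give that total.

Minimum total distance: 61 min.

With 3 stops there are 3!/2 = 3 distinct round trips (a route and its reverse cost the same).
HQ - L5 - M6 - Y3 - HQ: 23+30+27+19 = 99
HQ - L5 - Y3 - M6 - HQ: 23+4+27+8 = 62
HQ - M6 - L5 - Y3 - HQ: 8+30+4+19 = 61
The minimum is 61.
One optimal route: HQ → M6 → L5 → Y3 → HQ (or its reverse).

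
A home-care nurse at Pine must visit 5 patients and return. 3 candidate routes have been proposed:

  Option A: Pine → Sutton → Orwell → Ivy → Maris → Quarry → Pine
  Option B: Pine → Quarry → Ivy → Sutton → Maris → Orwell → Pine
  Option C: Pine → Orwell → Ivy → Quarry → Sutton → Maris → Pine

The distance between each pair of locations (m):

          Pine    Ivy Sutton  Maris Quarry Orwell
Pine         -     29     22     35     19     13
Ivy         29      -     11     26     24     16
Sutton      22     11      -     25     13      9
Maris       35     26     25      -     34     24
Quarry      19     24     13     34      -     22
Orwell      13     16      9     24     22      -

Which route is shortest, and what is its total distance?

Option A: 22 + 9 + 16 + 26 + 34 + 19 = 126
Option B: 19 + 24 + 11 + 25 + 24 + 13 = 116
Option C: 13 + 16 + 24 + 13 + 25 + 35 = 126

Shortest is Option B, total 116 m.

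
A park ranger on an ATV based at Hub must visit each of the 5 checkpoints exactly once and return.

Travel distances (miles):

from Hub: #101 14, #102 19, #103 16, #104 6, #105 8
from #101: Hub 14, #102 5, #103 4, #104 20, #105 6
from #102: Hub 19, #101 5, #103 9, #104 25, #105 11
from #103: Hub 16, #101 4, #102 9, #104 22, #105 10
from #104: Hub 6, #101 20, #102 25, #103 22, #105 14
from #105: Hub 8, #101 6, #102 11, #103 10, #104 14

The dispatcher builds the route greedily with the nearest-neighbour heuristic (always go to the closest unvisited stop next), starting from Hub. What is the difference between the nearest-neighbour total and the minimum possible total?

Hub: #104=6, #105=8, #101=14, #103=16, #102=19 ⇒ #104
#104: #105=14, #101=20, #103=22, #102=25 ⇒ #105
#105: #101=6, #103=10, #102=11 ⇒ #101
#101: #103=4, #102=5 ⇒ #103
#103: #102=9 ⇒ #102
NN route Hub → #104 → #105 → #101 → #103 → #102 → Hub costs 58.
Optimal: Hub → #103 → #101 → #102 → #105 → #104 → Hub costs 56 (by enumerating all 60 distinct tours).
Excess = 58 − 56 = 2.

2 miles longer than the optimal tour.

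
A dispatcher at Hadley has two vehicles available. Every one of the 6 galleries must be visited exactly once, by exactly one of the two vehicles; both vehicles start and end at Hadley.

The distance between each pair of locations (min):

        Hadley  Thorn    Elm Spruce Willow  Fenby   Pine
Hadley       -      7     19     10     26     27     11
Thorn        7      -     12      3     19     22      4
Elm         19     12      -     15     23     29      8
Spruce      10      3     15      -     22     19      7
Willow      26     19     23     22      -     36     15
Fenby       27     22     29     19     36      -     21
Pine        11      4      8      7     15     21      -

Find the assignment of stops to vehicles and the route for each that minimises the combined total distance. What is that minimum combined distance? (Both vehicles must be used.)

Minimum combined distance: 121 min.

Try each way of splitting the stops between the two vehicles (each non-empty) and, for each split, find the best tour for each vehicle:
  {Thorn} + {Elm, Spruce, Willow, Fenby, Pine}: 14 + 107 = 121
  {Elm} + {Thorn, Spruce, Willow, Fenby, Pine}: 38 + 91 = 129
  {Thorn, Elm} + {Spruce, Willow, Fenby, Pine}: 38 + 91 = 129
  {Spruce} + {Thorn, Elm, Willow, Fenby, Pine}: 20 + 105 = 125
  {Thorn, Spruce} + {Elm, Willow, Fenby, Pine}: 20 + 105 = 125
  {Elm, Spruce} + {Thorn, Willow, Fenby, Pine}: 44 + 89 = 133
  … (31 splits in total)
Best: vehicle 1 Hadley → Thorn → Hadley = 14; vehicle 2 Hadley → Elm → Willow → Pine → Fenby → Spruce → Hadley = 107; combined 121.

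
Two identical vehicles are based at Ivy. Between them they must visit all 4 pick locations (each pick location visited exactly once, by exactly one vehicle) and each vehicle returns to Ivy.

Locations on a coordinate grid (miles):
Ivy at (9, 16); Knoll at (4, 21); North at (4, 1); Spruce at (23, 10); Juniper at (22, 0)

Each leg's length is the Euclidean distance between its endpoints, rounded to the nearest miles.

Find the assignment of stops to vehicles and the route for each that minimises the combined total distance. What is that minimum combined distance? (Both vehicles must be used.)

Minimum combined distance: 73 miles.

Try each way of splitting the stops between the two vehicles (each non-empty) and, for each split, find the best tour for each vehicle:
  {Knoll} + {North, Spruce, Juniper}: 14 + 59 = 73
  {North} + {Knoll, Spruce, Juniper}: 32 + 60 = 92
  {Knoll, North} + {Spruce, Juniper}: 43 + 46 = 89
  {Spruce} + {Knoll, North, Juniper}: 30 + 66 = 96
  {Knoll, Spruce} + {North, Juniper}: 44 + 55 = 99
  {North, Spruce} + {Knoll, Juniper}: 52 + 56 = 108
  … (7 splits in total)
Best: vehicle 1 Ivy → Knoll → Ivy = 14; vehicle 2 Ivy → North → Juniper → Spruce → Ivy = 59; combined 73.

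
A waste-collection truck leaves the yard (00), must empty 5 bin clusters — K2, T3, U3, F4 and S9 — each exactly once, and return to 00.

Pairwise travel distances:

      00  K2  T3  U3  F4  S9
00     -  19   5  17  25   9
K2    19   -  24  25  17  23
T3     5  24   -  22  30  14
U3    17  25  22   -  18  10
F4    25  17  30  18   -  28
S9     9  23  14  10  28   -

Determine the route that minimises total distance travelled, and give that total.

00 - K2 - T3 - U3 - F4 - S9 - 00: 19+24+22+18+28+9 = 120
00 - K2 - T3 - U3 - S9 - F4 - 00: 19+24+22+10+28+25 = 128
00 - K2 - T3 - F4 - U3 - S9 - 00: 19+24+30+18+10+9 = 110
00 - K2 - T3 - F4 - S9 - U3 - 00: 19+24+30+28+10+17 = 128
00 - K2 - T3 - S9 - U3 - F4 - 00: 19+24+14+10+18+25 = 110
00 - K2 - T3 - S9 - F4 - U3 - 00: 19+24+14+28+18+17 = 120
00 - K2 - U3 - T3 - F4 - S9 - 00: 19+25+22+30+28+9 = 133
00 - K2 - U3 - T3 - S9 - F4 - 00: 19+25+22+14+28+25 = 133
00 - K2 - U3 - F4 - T3 - S9 - 00: 19+25+18+30+14+9 = 115
00 - K2 - U3 - F4 - S9 - T3 - 00: 19+25+18+28+14+5 = 109
00 - K2 - U3 - S9 - T3 - F4 - 00: 19+25+10+14+30+25 = 123
00 - K2 - U3 - S9 - F4 - T3 - 00: 19+25+10+28+30+5 = 117
00 - K2 - F4 - T3 - U3 - S9 - 00: 19+17+30+22+10+9 = 107
00 - K2 - F4 - T3 - S9 - U3 - 00: 19+17+30+14+10+17 = 107
… (46 more)
00 - K2 - F4 - U3 - S9 - T3 - 00: 19+17+18+10+14+5 = 83  ← best
The minimum is 83.
One optimal route: 00 → K2 → F4 → U3 → S9 → T3 → 00 (or its reverse).

Shortest round trip = 83.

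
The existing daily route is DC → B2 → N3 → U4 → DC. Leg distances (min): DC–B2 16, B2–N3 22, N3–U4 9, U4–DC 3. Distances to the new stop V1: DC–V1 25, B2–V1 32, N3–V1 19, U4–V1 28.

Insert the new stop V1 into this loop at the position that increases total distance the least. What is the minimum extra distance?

Adding 29 min by placing V1 on the B2–N3 leg.

Insertion cost between consecutive stops i–j is d(i,V1) + d(V1,j) − d(i,j):
  between DC and B2: 25 + 32 − 16 = 41
  between B2 and N3: 32 + 19 − 22 = 29
  between N3 and U4: 19 + 28 − 9 = 38
  between U4 and DC: 28 + 25 − 3 = 50
Cheapest insertion is between B2 and N3, adding 29.
New total = 50 + 29 = 79.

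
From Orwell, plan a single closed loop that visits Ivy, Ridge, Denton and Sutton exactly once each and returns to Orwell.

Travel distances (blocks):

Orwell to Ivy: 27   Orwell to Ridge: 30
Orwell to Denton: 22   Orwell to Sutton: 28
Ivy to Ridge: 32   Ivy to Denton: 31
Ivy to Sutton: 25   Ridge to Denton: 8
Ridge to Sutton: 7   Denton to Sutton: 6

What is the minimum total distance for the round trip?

89 blocks — the shortest possible round trip.

Orwell-Ivy-Ridge-Denton-Sutton-Orwell: 27+32+8+6+28 = 101
Orwell-Ivy-Ridge-Sutton-Denton-Orwell: 27+32+7+6+22 = 94
Orwell-Ivy-Denton-Ridge-Sutton-Orwell: 27+31+8+7+28 = 101
Orwell-Ivy-Denton-Sutton-Ridge-Orwell: 27+31+6+7+30 = 101
Orwell-Ivy-Sutton-Ridge-Denton-Orwell: 27+25+7+8+22 = 89
Orwell-Ivy-Sutton-Denton-Ridge-Orwell: 27+25+6+8+30 = 96
Orwell-Ridge-Ivy-Denton-Sutton-Orwell: 30+32+31+6+28 = 127
Orwell-Ridge-Ivy-Sutton-Denton-Orwell: 30+32+25+6+22 = 115
Orwell-Ridge-Denton-Ivy-Sutton-Orwell: 30+8+31+25+28 = 122
Orwell-Ridge-Sutton-Ivy-Denton-Orwell: 30+7+25+31+22 = 115
Orwell-Denton-Ivy-Ridge-Sutton-Orwell: 22+31+32+7+28 = 120
Orwell-Denton-Ridge-Ivy-Sutton-Orwell: 22+8+32+25+28 = 115
The minimum is 89.
One optimal route: Orwell → Ivy → Sutton → Ridge → Denton → Orwell (or its reverse).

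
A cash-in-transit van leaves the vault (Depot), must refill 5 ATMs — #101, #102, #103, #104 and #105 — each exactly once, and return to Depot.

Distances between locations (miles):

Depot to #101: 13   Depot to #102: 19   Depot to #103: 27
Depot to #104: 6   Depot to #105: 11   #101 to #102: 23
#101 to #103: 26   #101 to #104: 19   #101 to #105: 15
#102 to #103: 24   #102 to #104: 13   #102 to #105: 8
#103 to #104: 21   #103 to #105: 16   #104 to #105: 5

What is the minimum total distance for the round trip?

Depot → #101 → #102 → #103 → #104 → #105 → Depot: 13+23+24+21+5+11 = 97
Depot → #101 → #102 → #103 → #105 → #104 → Depot: 13+23+24+16+5+6 = 87
Depot → #101 → #102 → #104 → #103 → #105 → Depot: 13+23+13+21+16+11 = 97
Depot → #101 → #102 → #104 → #105 → #103 → Depot: 13+23+13+5+16+27 = 97
Depot → #101 → #102 → #105 → #103 → #104 → Depot: 13+23+8+16+21+6 = 87
Depot → #101 → #102 → #105 → #104 → #103 → Depot: 13+23+8+5+21+27 = 97
Depot → #101 → #103 → #102 → #104 → #105 → Depot: 13+26+24+13+5+11 = 92
Depot → #101 → #103 → #102 → #105 → #104 → Depot: 13+26+24+8+5+6 = 82
Depot → #101 → #103 → #104 → #102 → #105 → Depot: 13+26+21+13+8+11 = 92
Depot → #101 → #103 → #104 → #105 → #102 → Depot: 13+26+21+5+8+19 = 92
Depot → #101 → #103 → #105 → #102 → #104 → Depot: 13+26+16+8+13+6 = 82
Depot → #101 → #103 → #105 → #104 → #102 → Depot: 13+26+16+5+13+19 = 92
Depot → #101 → #104 → #102 → #103 → #105 → Depot: 13+19+13+24+16+11 = 96
Depot → #101 → #104 → #102 → #105 → #103 → Depot: 13+19+13+8+16+27 = 96
… (46 more)
The minimum is 82.
One optimal route: Depot → #101 → #103 → #102 → #105 → #104 → Depot (or its reverse).

Minimum total distance: 82 miles.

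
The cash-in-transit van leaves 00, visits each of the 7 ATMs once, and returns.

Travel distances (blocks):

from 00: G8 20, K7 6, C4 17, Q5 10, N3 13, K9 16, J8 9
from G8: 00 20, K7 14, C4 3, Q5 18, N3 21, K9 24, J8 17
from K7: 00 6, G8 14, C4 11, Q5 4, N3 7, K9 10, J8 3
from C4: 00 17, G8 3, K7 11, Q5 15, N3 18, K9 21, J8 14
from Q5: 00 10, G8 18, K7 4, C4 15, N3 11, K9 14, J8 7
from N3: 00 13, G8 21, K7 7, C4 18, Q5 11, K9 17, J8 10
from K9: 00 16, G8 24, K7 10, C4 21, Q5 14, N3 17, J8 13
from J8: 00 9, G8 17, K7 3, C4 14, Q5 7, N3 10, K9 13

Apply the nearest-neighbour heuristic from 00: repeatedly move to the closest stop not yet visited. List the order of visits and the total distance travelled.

From 00: distances to unvisited — K7=6, J8=9, Q5=10, N3=13, K9=16, C4=17, G8=20. Nearest is K7 (6).
From K7: distances to unvisited — J8=3, Q5=4, N3=7, K9=10, C4=11, G8=14. Nearest is J8 (3).
From J8: distances to unvisited — Q5=7, N3=10, K9=13, C4=14, G8=17. Nearest is Q5 (7).
From Q5: distances to unvisited — N3=11, K9=14, C4=15, G8=18. Nearest is N3 (11).
From N3: distances to unvisited — K9=17, C4=18, G8=21. Nearest is K9 (17).
From K9: distances to unvisited — C4=21, G8=24. Nearest is C4 (21).
From C4: distances to unvisited — G8=3. Nearest is G8 (3).
Return G8→00: 20.
Total = 6 + 3 + 7 + 11 + 17 + 21 + 3 + 20 = 88.

Nearest-neighbour total = 88 blocks; route 00 → K7 → J8 → Q5 → N3 → K9 → C4 → G8 → 00.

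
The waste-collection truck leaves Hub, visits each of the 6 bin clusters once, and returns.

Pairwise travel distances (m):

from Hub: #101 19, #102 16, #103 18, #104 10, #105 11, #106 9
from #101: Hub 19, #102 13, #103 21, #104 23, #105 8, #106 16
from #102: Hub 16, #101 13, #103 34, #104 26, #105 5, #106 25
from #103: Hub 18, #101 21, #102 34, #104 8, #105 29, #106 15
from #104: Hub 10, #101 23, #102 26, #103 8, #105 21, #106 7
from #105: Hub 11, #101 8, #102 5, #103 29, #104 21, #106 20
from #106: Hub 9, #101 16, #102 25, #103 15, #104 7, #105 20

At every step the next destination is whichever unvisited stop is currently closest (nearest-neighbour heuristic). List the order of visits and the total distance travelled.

Total distance 74 m via the nearest-neighbour route Hub → #106 → #104 → #103 → #101 → #105 → #102 → Hub.

From Hub: distances to unvisited — #106=9, #104=10, #105=11, #102=16, #103=18, #101=19. Nearest is #106 (9).
From #106: distances to unvisited — #104=7, #103=15, #101=16, #105=20, #102=25. Nearest is #104 (7).
From #104: distances to unvisited — #103=8, #105=21, #101=23, #102=26. Nearest is #103 (8).
From #103: distances to unvisited — #101=21, #105=29, #102=34. Nearest is #101 (21).
From #101: distances to unvisited — #105=8, #102=13. Nearest is #105 (8).
From #105: distances to unvisited — #102=5. Nearest is #102 (5).
Return #102→Hub: 16.
Total = 9 + 7 + 8 + 21 + 8 + 5 + 16 = 74.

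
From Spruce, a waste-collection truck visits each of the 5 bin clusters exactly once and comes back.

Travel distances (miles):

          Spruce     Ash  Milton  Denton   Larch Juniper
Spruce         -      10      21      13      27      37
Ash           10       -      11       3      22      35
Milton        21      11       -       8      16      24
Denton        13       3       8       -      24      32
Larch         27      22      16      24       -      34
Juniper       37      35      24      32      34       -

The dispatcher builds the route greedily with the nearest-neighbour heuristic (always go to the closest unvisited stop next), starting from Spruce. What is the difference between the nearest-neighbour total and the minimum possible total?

Spruce: Ash=10, Denton=13, Milton=21, Larch=27, Juniper=37 ⇒ Ash
Ash: Denton=3, Milton=11, Larch=22, Juniper=35 ⇒ Denton
Denton: Milton=8, Larch=24, Juniper=32 ⇒ Milton
Milton: Larch=16, Juniper=24 ⇒ Larch
Larch: Juniper=34 ⇒ Juniper
NN route Spruce → Ash → Denton → Milton → Larch → Juniper → Spruce costs 108.
Optimal: Spruce → Ash → Denton → Milton → Juniper → Larch → Spruce costs 106 (by enumerating all 60 distinct tours).
Excess = 108 − 106 = 2.

The nearest-neighbour route is 2 miles longer than optimal.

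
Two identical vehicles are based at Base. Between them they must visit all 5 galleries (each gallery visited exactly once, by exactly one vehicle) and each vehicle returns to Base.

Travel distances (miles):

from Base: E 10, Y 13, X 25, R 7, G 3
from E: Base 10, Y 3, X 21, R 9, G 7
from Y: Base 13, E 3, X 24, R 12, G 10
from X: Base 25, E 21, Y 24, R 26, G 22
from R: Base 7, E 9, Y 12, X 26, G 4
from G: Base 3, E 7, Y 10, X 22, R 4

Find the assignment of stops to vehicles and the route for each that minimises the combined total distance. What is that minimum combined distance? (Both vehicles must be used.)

Minimum combined distance: 74 miles.

Check every non-empty split of the stops between the two vehicles; for each half take its own optimal tour:
  {E} + {Y, X, R, G}: 20 + 68 = 88
  {Y} + {E, X, R, G}: 26 + 62 = 88
  {E, Y} + {X, R, G}: 26 + 58 = 84
  {X} + {E, Y, R, G}: 50 + 32 = 82
  {E, X} + {Y, R, G}: 56 + 32 = 88
  {Y, X} + {E, R, G}: 62 + 26 = 88
  … (15 splits in total)
  {E, Y, X, R} + {G}: 68 + 6 = 74  ← best
Best: vehicle 1 Base → X → E → Y → R → Base = 68; vehicle 2 Base → G → Base = 6; combined 74.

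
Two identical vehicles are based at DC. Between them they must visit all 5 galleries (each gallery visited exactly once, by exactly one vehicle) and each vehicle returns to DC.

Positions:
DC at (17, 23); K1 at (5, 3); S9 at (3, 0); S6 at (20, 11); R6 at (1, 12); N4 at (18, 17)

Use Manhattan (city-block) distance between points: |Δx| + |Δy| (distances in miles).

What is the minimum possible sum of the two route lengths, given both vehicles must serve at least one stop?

Try each way of splitting the stops between the two vehicles (each non-empty) and, for each split, find the best tour for each vehicle:
  {K1} + {S9, S6, R6, N4}: 64 + 84 = 148
  {S9} + {K1, S6, R6, N4}: 74 + 78 = 152
  {K1, S9} + {S6, R6, N4}: 74 + 62 = 136
  {S6} + {K1, S9, R6, N4}: 30 + 80 = 110
  {K1, S6} + {S9, R6, N4}: 70 + 80 = 150
  {S9, S6} + {K1, R6, N4}: 80 + 74 = 154
  … (15 splits in total)
  {K1, S9, S6, R6} + {N4}: 84 + 14 = 98  ← best
Best: vehicle 1 DC → S6 → K1 → S9 → R6 → DC = 84; vehicle 2 DC → N4 → DC = 14; combined 98.

Minimum combined distance: 98 miles.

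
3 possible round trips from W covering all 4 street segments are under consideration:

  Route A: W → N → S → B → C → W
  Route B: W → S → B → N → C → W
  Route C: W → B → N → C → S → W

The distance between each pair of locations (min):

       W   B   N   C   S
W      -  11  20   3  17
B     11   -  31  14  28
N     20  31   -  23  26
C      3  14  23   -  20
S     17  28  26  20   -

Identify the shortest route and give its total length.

Shortest is Route A, total 91 min.

Route A: 20 + 26 + 28 + 14 + 3 = 91
Route B: 17 + 28 + 31 + 23 + 3 = 102
Route C: 11 + 31 + 23 + 20 + 17 = 102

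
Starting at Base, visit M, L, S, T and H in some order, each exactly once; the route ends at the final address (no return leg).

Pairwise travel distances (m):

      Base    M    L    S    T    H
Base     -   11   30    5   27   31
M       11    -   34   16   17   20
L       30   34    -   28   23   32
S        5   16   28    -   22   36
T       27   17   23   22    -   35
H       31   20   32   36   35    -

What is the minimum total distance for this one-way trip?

Shortest open route: 93 m.

There are 5! = 120 possible orderings.
Base→M→L→S→T→H: 11+34+28+22+35 = 130
Base→M→L→S→H→T: 11+34+28+36+35 = 144
Base→M→L→T→S→H: 11+34+23+22+36 = 126
Base→M→L→T→H→S: 11+34+23+35+36 = 139
Base→M→L→H→S→T: 11+34+32+36+22 = 135
Base→M→L→H→T→S: 11+34+32+35+22 = 134
Base→M→S→L→T→H: 11+16+28+23+35 = 113
Base→M→S→L→H→T: 11+16+28+32+35 = 122
Base→M→S→T→L→H: 11+16+22+23+32 = 104
Base→M→S→T→H→L: 11+16+22+35+32 = 116
Base→M→S→H→L→T: 11+16+36+32+23 = 118
Base→M→S→H→T→L: 11+16+36+35+23 = 121
Base→M→T→L→S→H: 11+17+23+28+36 = 115
Base→M→T→L→H→S: 11+17+23+32+36 = 119
… (106 more)
Base→S→M→T→L→H: 5+16+17+23+32 = 93  ← best
The minimum is 93.
One shortest path: Base → S → M → T → L → H.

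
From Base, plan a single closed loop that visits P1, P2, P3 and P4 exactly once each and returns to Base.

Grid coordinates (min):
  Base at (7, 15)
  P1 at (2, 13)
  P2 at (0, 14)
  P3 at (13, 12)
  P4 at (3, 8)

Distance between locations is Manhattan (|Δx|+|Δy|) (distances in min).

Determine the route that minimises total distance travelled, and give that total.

Base→P1→P2→P3→P4→Base: 7+3+15+14+11 = 50
Base→P1→P2→P4→P3→Base: 7+3+9+14+9 = 42
Base→P1→P3→P2→P4→Base: 7+12+15+9+11 = 54
Base→P1→P3→P4→P2→Base: 7+12+14+9+8 = 50
Base→P1→P4→P2→P3→Base: 7+6+9+15+9 = 46
Base→P1→P4→P3→P2→Base: 7+6+14+15+8 = 50
Base→P2→P1→P3→P4→Base: 8+3+12+14+11 = 48
Base→P2→P1→P4→P3→Base: 8+3+6+14+9 = 40
Base→P2→P3→P1→P4→Base: 8+15+12+6+11 = 52
Base→P2→P4→P1→P3→Base: 8+9+6+12+9 = 44
Base→P3→P1→P2→P4→Base: 9+12+3+9+11 = 44
Base→P3→P2→P1→P4→Base: 9+15+3+6+11 = 44
The minimum is 40.
One optimal route: Base → P2 → P1 → P4 → P3 → Base (or its reverse).

Minimum total distance: 40 min.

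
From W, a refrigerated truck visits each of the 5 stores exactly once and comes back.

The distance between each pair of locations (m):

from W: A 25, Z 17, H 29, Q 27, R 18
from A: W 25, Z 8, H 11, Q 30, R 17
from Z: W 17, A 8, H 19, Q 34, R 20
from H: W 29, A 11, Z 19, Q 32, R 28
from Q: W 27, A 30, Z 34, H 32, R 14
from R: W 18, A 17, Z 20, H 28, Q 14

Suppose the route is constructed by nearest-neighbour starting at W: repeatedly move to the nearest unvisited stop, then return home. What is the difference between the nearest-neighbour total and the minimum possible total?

From W: Z=17, R=18, A=25, Q=27, H=29 → choose Z (17).
From Z: A=8, H=19, R=20, Q=34 → choose A (8).
From A: H=11, R=17, Q=30 → choose H (11).
From H: R=28, Q=32 → choose R (28).
From R: Q=14 → choose Q (14).
NN route W → Z → A → H → R → Q → W costs 105.
Optimal: W → Z → A → H → Q → R → W costs 100 (by enumerating all 60 distinct tours).
Excess = 105 − 100 = 5.

The nearest-neighbour route is 5 m longer than optimal.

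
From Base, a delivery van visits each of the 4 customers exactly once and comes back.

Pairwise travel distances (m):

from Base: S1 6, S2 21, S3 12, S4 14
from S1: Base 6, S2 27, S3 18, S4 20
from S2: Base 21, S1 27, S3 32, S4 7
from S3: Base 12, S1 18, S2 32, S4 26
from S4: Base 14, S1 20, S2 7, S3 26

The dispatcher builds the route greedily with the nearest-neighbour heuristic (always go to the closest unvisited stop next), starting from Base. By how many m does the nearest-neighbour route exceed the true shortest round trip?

Base: S1=6, S3=12, S4=14, S2=21 ⇒ S1
S1: S3=18, S4=20, S2=27 ⇒ S3
S3: S4=26, S2=32 ⇒ S4
S4: S2=7 ⇒ S2
NN route Base → S1 → S3 → S4 → S2 → Base costs 78.
Optimal: Base → S1 → S3 → S2 → S4 → Base costs 77 (by enumerating all 12 distinct tours).
Excess = 78 − 77 = 1.

The nearest-neighbour route is 1 m longer than optimal.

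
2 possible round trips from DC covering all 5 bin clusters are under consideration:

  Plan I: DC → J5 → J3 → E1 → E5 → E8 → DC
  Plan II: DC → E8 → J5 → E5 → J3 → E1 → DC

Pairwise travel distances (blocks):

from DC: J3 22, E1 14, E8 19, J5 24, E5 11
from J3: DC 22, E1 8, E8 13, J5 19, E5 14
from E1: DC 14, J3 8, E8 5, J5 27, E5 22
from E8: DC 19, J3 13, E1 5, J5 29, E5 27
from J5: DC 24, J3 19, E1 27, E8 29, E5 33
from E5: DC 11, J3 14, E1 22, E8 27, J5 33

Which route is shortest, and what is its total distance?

Plan I: 24 + 19 + 8 + 22 + 27 + 19 = 119
Plan II: 19 + 29 + 33 + 14 + 8 + 14 = 117

Shortest is Plan II, total 117 blocks.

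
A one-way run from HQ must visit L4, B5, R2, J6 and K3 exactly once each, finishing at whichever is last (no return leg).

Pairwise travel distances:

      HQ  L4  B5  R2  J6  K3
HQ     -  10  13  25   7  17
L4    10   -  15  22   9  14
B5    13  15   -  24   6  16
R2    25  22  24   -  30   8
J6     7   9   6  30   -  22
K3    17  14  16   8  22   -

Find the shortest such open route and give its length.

There are 5! = 120 possible orderings.
HQ - L4 - B5 - R2 - J6 - K3: 10+15+24+30+22 = 101
HQ - L4 - B5 - R2 - K3 - J6: 10+15+24+8+22 = 79
HQ - L4 - B5 - J6 - R2 - K3: 10+15+6+30+8 = 69
HQ - L4 - B5 - J6 - K3 - R2: 10+15+6+22+8 = 61
HQ - L4 - B5 - K3 - R2 - J6: 10+15+16+8+30 = 79
HQ - L4 - B5 - K3 - J6 - R2: 10+15+16+22+30 = 93
HQ - L4 - R2 - B5 - J6 - K3: 10+22+24+6+22 = 84
HQ - L4 - R2 - B5 - K3 - J6: 10+22+24+16+22 = 94
HQ - L4 - R2 - J6 - B5 - K3: 10+22+30+6+16 = 84
HQ - L4 - R2 - J6 - K3 - B5: 10+22+30+22+16 = 100
HQ - L4 - R2 - K3 - B5 - J6: 10+22+8+16+6 = 62
HQ - L4 - R2 - K3 - J6 - B5: 10+22+8+22+6 = 68
HQ - L4 - J6 - B5 - R2 - K3: 10+9+6+24+8 = 57
HQ - L4 - J6 - B5 - K3 - R2: 10+9+6+16+8 = 49
… (106 more)
The minimum is 49.
One shortest path: HQ → L4 → J6 → B5 → K3 → R2.

49 — the minimum one-way total.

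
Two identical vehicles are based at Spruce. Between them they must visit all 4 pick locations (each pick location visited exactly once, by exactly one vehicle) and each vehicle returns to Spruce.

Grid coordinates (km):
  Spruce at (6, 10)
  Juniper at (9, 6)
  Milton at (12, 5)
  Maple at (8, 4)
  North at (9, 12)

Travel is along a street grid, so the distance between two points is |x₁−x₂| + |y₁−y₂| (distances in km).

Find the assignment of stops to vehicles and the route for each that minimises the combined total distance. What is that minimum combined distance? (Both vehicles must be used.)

Minimum combined distance: 34 km.

Check every non-empty split of the stops between the two vehicles; for each half take its own optimal tour:
  {Juniper} + {Milton, Maple, North}: 14 + 28 = 42
  {Milton} + {Juniper, Maple, North}: 22 + 22 = 44
  {Juniper, Milton} + {Maple, North}: 22 + 22 = 44
  {Maple} + {Juniper, Milton, North}: 16 + 26 = 42
  {Juniper, Maple} + {Milton, North}: 18 + 26 = 44
  {Milton, Maple} + {Juniper, North}: 24 + 18 = 42
  … (7 splits in total)
  {Juniper, Milton, Maple} + {North}: 24 + 10 = 34  ← best
Best: vehicle 1 Spruce → Juniper → Milton → Maple → Spruce = 24; vehicle 2 Spruce → North → Spruce = 10; combined 34.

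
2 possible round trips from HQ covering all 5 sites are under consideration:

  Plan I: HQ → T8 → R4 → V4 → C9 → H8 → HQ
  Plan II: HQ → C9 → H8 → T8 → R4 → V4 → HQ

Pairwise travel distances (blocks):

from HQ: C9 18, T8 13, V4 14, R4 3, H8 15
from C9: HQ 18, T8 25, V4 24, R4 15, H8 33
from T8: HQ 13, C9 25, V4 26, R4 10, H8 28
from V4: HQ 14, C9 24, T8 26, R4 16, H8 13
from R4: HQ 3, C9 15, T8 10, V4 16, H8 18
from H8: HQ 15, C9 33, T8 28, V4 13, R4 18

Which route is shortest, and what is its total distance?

Plan I: 13 + 10 + 16 + 24 + 33 + 15 = 111
Plan II: 18 + 33 + 28 + 10 + 16 + 14 = 119

Shortest is Plan I, total 111 blocks.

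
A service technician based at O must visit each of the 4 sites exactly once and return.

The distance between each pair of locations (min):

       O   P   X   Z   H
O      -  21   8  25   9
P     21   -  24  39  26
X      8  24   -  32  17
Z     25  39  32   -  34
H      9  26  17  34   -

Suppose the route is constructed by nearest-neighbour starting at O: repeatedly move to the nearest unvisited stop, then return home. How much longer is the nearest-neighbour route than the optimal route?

Excess over optimum: 1 min.

O: X=8, H=9, P=21, Z=25 ⇒ X
X: H=17, P=24, Z=32 ⇒ H
H: P=26, Z=34 ⇒ P
P: Z=39 ⇒ Z
NN route O → X → H → P → Z → O costs 115.
Optimal: O → X → P → Z → H → O costs 114 (by enumerating all 12 distinct tours).
Excess = 115 − 114 = 1.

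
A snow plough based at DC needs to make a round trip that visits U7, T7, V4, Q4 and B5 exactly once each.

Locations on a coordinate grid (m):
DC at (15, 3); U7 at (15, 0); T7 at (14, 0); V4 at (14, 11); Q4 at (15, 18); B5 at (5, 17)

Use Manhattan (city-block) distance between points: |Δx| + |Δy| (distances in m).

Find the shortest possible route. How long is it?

56 m — the shortest possible round trip.

DC→U7→T7→V4→Q4→B5→DC: 3+1+11+8+11+24 = 58
DC→U7→T7→V4→B5→Q4→DC: 3+1+11+15+11+15 = 56
DC→U7→T7→Q4→V4→B5→DC: 3+1+19+8+15+24 = 70
DC→U7→T7→Q4→B5→V4→DC: 3+1+19+11+15+9 = 58
DC→U7→T7→B5→V4→Q4→DC: 3+1+26+15+8+15 = 68
DC→U7→T7→B5→Q4→V4→DC: 3+1+26+11+8+9 = 58
DC→U7→V4→T7→Q4→B5→DC: 3+12+11+19+11+24 = 80
DC→U7→V4→T7→B5→Q4→DC: 3+12+11+26+11+15 = 78
DC→U7→V4→Q4→T7→B5→DC: 3+12+8+19+26+24 = 92
DC→U7→V4→Q4→B5→T7→DC: 3+12+8+11+26+4 = 64
DC→U7→V4→B5→T7→Q4→DC: 3+12+15+26+19+15 = 90
DC→U7→V4→B5→Q4→T7→DC: 3+12+15+11+19+4 = 64
DC→U7→Q4→T7→V4→B5→DC: 3+18+19+11+15+24 = 90
DC→U7→Q4→T7→B5→V4→DC: 3+18+19+26+15+9 = 90
… (46 more)
The minimum is 56.
One optimal route: DC → U7 → T7 → V4 → B5 → Q4 → DC (or its reverse).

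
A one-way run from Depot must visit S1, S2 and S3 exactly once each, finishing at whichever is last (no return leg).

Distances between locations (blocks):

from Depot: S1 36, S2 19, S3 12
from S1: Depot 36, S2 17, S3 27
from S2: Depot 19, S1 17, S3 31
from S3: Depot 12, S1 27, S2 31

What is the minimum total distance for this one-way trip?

There are 3! = 6 possible orderings.
Depot→S1→S2→S3: 36+17+31 = 84
Depot→S1→S3→S2: 36+27+31 = 94
Depot→S2→S1→S3: 19+17+27 = 63
Depot→S2→S3→S1: 19+31+27 = 77
Depot→S3→S1→S2: 12+27+17 = 56
Depot→S3→S2→S1: 12+31+17 = 60
The minimum is 56.
One shortest path: Depot → S3 → S1 → S2.

Shortest open route: 56 blocks.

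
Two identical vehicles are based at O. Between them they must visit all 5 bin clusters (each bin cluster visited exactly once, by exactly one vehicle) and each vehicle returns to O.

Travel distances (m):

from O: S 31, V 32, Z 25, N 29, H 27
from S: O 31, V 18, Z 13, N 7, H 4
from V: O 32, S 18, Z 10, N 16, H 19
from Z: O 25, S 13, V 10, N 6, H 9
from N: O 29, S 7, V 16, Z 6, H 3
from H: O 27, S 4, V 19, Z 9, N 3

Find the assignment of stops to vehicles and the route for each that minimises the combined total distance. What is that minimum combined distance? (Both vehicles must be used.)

Minimum combined distance: 133 m.

Try each way of splitting the stops between the two vehicles (each non-empty) and, for each split, find the best tour for each vehicle:
  {S} + {V, Z, N, H}: 62 + 78 = 140
  {V} + {S, Z, N, H}: 64 + 69 = 133
  {S, V} + {Z, N, H}: 81 + 61 = 142
  {Z} + {S, V, N, H}: 50 + 86 = 136
  {S, Z} + {V, N, H}: 69 + 78 = 147
  {V, Z} + {S, N, H}: 67 + 67 = 134
  … (15 splits in total)
Best: vehicle 1 O → V → O = 64; vehicle 2 O → S → H → N → Z → O = 69; combined 133.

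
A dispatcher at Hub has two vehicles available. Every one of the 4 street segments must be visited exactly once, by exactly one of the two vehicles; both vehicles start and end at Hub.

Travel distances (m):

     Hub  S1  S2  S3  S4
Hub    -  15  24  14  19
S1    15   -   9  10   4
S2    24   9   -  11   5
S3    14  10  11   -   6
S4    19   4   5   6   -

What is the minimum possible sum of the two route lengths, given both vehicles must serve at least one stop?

Minimum combined distance: 76 m.

Check every non-empty split of the stops between the two vehicles; for each half take its own optimal tour:
  {S1} + {S2, S3, S4}: 30 + 49 = 79
  {S2} + {S1, S3, S4}: 48 + 39 = 87
  {S1, S2} + {S3, S4}: 48 + 39 = 87
  {S3} + {S1, S2, S4}: 28 + 48 = 76
  {S1, S3} + {S2, S4}: 39 + 48 = 87
  {S2, S3} + {S1, S4}: 49 + 38 = 87
  … (7 splits in total)
Best: vehicle 1 Hub → S3 → Hub = 28; vehicle 2 Hub → S1 → S2 → S4 → Hub = 48; combined 76.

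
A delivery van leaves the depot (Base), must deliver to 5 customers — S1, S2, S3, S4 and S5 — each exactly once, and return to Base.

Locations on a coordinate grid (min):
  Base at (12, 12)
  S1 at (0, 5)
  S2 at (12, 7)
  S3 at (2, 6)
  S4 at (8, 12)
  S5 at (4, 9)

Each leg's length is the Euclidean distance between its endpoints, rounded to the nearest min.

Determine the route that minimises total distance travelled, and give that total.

With 5 stops there are 5!/2 = 60 distinct round trips (a route and its reverse cost the same).
Base - S1 - S2 - S3 - S4 - S5 - Base: 14+12+10+8+5+9 = 58
Base - S1 - S2 - S3 - S5 - S4 - Base: 14+12+10+4+5+4 = 49
Base - S1 - S2 - S4 - S3 - S5 - Base: 14+12+6+8+4+9 = 53
Base - S1 - S2 - S4 - S5 - S3 - Base: 14+12+6+5+4+12 = 53
Base - S1 - S2 - S5 - S3 - S4 - Base: 14+12+8+4+8+4 = 50
Base - S1 - S2 - S5 - S4 - S3 - Base: 14+12+8+5+8+12 = 59
Base - S1 - S3 - S2 - S4 - S5 - Base: 14+2+10+6+5+9 = 46
Base - S1 - S3 - S2 - S5 - S4 - Base: 14+2+10+8+5+4 = 43
Base - S1 - S3 - S4 - S2 - S5 - Base: 14+2+8+6+8+9 = 47
Base - S1 - S3 - S4 - S5 - S2 - Base: 14+2+8+5+8+5 = 42
Base - S1 - S3 - S5 - S2 - S4 - Base: 14+2+4+8+6+4 = 38
Base - S1 - S3 - S5 - S4 - S2 - Base: 14+2+4+5+6+5 = 36
Base - S1 - S4 - S2 - S3 - S5 - Base: 14+11+6+10+4+9 = 54
Base - S1 - S4 - S2 - S5 - S3 - Base: 14+11+6+8+4+12 = 55
… (46 more)
Base - S2 - S1 - S3 - S5 - S4 - Base: 5+12+2+4+5+4 = 32  ← best
The minimum is 32.
One optimal route: Base → S2 → S1 → S3 → S5 → S4 → Base (or its reverse).

Minimum total distance: 32 min.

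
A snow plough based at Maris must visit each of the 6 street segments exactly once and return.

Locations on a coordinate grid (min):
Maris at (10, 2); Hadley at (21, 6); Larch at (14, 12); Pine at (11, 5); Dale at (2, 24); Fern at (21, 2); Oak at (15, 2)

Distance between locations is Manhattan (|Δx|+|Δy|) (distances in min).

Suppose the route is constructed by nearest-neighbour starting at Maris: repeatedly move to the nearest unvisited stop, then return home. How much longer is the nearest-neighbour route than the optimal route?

From Maris: Pine=4, Oak=5, Fern=11, Larch=14, Hadley=15, Dale=30 → choose Pine (4).
From Pine: Oak=7, Larch=10, Hadley=11, Fern=13, Dale=28 → choose Oak (7).
From Oak: Fern=6, Hadley=10, Larch=11, Dale=35 → choose Fern (6).
From Fern: Hadley=4, Larch=17, Dale=41 → choose Hadley (4).
From Hadley: Larch=13, Dale=37 → choose Larch (13).
From Larch: Dale=24 → choose Dale (24).
NN route Maris → Pine → Oak → Fern → Hadley → Larch → Dale → Maris costs 88.
Optimal: Maris → Pine → Dale → Larch → Hadley → Fern → Oak → Maris costs 84 (by enumerating all 360 distinct tours).
Excess = 88 − 84 = 4.

The nearest-neighbour route is 4 min longer than optimal.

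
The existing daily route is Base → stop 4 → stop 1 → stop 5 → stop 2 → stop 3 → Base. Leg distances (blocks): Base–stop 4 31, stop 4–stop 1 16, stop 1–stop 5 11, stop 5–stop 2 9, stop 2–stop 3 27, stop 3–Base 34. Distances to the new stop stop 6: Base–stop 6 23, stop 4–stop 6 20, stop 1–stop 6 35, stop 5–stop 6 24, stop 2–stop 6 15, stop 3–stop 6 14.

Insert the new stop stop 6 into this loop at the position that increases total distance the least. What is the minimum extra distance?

Insertion cost between consecutive stops i–j is d(i,stop 6) + d(stop 6,j) − d(i,j):
  between Base and stop 4: 23 + 20 − 31 = 12
  between stop 4 and stop 1: 20 + 35 − 16 = 39
  between stop 1 and stop 5: 35 + 24 − 11 = 48
  between stop 5 and stop 2: 24 + 15 − 9 = 30
  between stop 2 and stop 3: 15 + 14 − 27 = 2
  between stop 3 and Base: 14 + 23 − 34 = 3
Cheapest insertion is between stop 2 and stop 3, adding 2.
New total = 128 + 2 = 130.

+2 blocks — insert stop 6 between stop 2 and stop 3.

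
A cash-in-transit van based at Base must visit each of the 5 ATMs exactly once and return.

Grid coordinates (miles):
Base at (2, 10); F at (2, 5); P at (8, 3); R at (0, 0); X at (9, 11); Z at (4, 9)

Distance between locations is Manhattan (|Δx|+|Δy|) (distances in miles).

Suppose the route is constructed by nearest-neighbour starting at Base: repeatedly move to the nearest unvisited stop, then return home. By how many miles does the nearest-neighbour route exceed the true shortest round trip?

From Base: Z=3, F=5, X=8, R=12, P=13 → choose Z (3).
From Z: F=6, X=7, P=10, R=13 → choose F (6).
From F: R=7, P=8, X=13 → choose R (7).
From R: P=11, X=20 → choose P (11).
From P: X=9 → choose X (9).
NN route Base → Z → F → R → P → X → Base costs 44.
Optimal: Base → F → R → P → X → Z → Base costs 42 (by enumerating all 60 distinct tours).
Excess = 44 − 42 = 2.

Excess over optimum: 2 miles.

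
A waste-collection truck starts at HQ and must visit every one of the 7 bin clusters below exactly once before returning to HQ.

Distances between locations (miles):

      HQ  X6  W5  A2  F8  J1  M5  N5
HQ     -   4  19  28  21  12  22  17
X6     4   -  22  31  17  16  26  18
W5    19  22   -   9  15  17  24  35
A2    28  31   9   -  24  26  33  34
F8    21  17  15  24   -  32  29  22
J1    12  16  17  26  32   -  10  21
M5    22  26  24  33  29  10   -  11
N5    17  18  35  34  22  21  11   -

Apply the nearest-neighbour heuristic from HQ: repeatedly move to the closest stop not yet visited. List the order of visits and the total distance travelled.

At HQ the remaining stops are X6 4, J1 12, N5 17, W5 19, F8 21, M5 22, A2 28; go to X6.
At X6 the remaining stops are J1 16, F8 17, N5 18, W5 22, M5 26, A2 31; go to J1.
At J1 the remaining stops are M5 10, W5 17, N5 21, A2 26, F8 32; go to M5.
At M5 the remaining stops are N5 11, W5 24, F8 29, A2 33; go to N5.
At N5 the remaining stops are F8 22, A2 34, W5 35; go to F8.
At F8 the remaining stops are W5 15, A2 24; go to W5.
At W5 the remaining stops are A2 9; go to A2.
Return A2→HQ: 28.
Total = 4 + 16 + 10 + 11 + 22 + 15 + 9 + 28 = 115.

Total distance 115 miles via the nearest-neighbour route HQ → X6 → J1 → M5 → N5 → F8 → W5 → A2 → HQ.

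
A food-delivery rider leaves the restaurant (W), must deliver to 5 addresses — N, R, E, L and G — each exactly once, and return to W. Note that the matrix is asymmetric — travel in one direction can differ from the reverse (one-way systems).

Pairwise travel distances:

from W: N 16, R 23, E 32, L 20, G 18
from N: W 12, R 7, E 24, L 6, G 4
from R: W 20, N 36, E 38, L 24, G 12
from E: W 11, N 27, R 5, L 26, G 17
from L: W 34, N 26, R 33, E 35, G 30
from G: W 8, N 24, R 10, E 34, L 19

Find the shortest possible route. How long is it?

Shortest round trip = 82.

W → N → R → E → L → G → W: 16+7+38+26+30+8 = 125
W → N → R → E → G → L → W: 16+7+38+17+19+34 = 131
W → N → R → L → E → G → W: 16+7+24+35+17+8 = 107
W → N → R → L → G → E → W: 16+7+24+30+34+11 = 122
W → N → R → G → E → L → W: 16+7+12+34+26+34 = 129
W → N → R → G → L → E → W: 16+7+12+19+35+11 = 100
W → N → E → R → L → G → W: 16+24+5+24+30+8 = 107
W → N → E → R → G → L → W: 16+24+5+12+19+34 = 110
W → N → E → L → R → G → W: 16+24+26+33+12+8 = 119
W → N → E → L → G → R → W: 16+24+26+30+10+20 = 126
W → N → E → G → R → L → W: 16+24+17+10+24+34 = 125
W → N → E → G → L → R → W: 16+24+17+19+33+20 = 129
W → N → L → R → E → G → W: 16+6+33+38+17+8 = 118
W → N → L → R → G → E → W: 16+6+33+12+34+11 = 112
… (106 more)
W → N → L → E → R → G → W: 16+6+35+5+12+8 = 82  ← best
The minimum is 82.
One optimal route: W → N → L → E → R → G → W.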